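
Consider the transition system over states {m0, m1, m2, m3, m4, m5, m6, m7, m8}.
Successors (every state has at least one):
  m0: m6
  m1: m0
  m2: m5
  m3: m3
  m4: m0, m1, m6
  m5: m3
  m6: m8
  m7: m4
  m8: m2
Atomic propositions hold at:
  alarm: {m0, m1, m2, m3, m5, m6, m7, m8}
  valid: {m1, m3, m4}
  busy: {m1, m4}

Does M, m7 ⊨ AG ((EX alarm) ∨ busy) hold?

Sat(EX alarm) = {s : some successor in {m0, m1, m2, m3, m5, m6, m7, m8}} = {m0, m1, m2, m3, m4, m5, m6, m8}
Sat((EX alarm) ∨ busy) = {m0, m1, m2, m3, m4, m5, m6, m8}
AG ((EX alarm) ∨ busy): greatest fixpoint, start Z0 = {m0, m1, m2, m3, m4, m5, m6, m8}, keep only states in Sat with every successor in Z. Already a fixed point.
Sat(AG ((EX alarm) ∨ busy)) = {m0, m1, m2, m3, m4, m5, m6, m8}
m7 ∉ Sat(AG ((EX alarm) ∨ busy)) = {m0, m1, m2, m3, m4, m5, m6, m8}, so the formula does not hold at m7.

No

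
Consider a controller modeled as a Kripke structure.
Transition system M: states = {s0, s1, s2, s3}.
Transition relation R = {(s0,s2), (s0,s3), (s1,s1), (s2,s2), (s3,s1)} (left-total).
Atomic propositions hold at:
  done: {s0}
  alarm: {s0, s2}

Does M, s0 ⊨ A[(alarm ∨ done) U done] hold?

Yes

Sat(alarm ∨ done) = {s0, s2}
A[(alarm ∨ done) U done]: least fixpoint, start Z0 = Sat(done) = {s0}, add states in Sat(alarm ∨ done) with every successor in Z. Already a fixed point.
Sat(A[(alarm ∨ done) U done]) = {s0}
s0 ∈ Sat(A[(alarm ∨ done) U done]) = {s0}, so the formula holds at s0.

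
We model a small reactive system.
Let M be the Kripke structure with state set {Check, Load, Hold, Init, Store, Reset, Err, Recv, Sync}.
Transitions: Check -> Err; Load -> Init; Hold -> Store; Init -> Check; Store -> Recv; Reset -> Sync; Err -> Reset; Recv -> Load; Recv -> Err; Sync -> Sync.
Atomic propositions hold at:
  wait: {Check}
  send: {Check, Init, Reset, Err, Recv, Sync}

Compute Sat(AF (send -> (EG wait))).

EG wait: greatest fixpoint, start Z0 = {Check}, keep only states in Sat with some successor in Z. Z1 = ∅; fixed.
Sat(EG wait) = ∅
Sat(send -> (EG wait)) = {Load, Hold, Store}
AF (send -> (EG wait)): least fixpoint, start Z0 = {Load, Hold, Store}, add states with every successor in Z. Already a fixed point.
Sat(AF (send -> (EG wait))) = {Load, Hold, Store}

{Load, Hold, Store}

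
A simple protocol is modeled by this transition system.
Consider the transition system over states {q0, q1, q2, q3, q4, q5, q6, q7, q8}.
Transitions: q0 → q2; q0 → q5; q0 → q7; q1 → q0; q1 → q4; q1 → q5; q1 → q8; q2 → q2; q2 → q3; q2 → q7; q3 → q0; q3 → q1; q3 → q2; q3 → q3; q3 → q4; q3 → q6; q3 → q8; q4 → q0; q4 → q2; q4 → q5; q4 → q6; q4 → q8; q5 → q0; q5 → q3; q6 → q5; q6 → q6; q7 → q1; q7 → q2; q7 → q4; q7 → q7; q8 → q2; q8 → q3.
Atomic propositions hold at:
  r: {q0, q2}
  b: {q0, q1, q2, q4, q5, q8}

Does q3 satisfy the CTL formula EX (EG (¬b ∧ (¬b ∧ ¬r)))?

Yes

Sat(¬b) = {q3, q6, q7}
Sat(¬r) = {q1, q3, q4, q5, q6, q7, q8}
Sat(¬b ∧ ¬r) = {q3, q6, q7}
Sat(¬b ∧ (¬b ∧ ¬r)) = {q3, q6, q7}
EG (¬b ∧ (¬b ∧ ¬r)): greatest fixpoint, start Z0 = {q3, q6, q7}, keep only states in Sat with some successor in Z. Already a fixed point.
Sat(EG (¬b ∧ (¬b ∧ ¬r))) = {q3, q6, q7}
Sat(EX (EG (¬b ∧ (¬b ∧ ¬r)))) = {s : some successor in {q3, q6, q7}} = {q0, q2, q3, q4, q5, q6, q7, q8}
q3 ∈ Sat(EX (EG (¬b ∧ (¬b ∧ ¬r)))) = {q0, q2, q3, q4, q5, q6, q7, q8}, so the formula holds at q3.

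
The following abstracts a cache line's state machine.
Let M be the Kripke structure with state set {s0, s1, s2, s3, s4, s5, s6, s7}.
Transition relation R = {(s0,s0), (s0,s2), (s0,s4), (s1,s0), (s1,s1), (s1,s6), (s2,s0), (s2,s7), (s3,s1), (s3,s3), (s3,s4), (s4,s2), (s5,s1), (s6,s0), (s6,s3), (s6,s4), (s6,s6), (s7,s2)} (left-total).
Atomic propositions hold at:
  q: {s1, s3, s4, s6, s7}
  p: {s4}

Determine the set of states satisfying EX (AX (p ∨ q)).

{s3, s6}

Sat(p ∨ q) = {s1, s3, s4, s6, s7}
Sat(AX (p ∨ q)) = {s : every successor in {s1, s3, s4, s6, s7}} = {s3, s5}
Sat(EX (AX (p ∨ q))) = {s : some successor in {s3, s5}} = {s3, s6}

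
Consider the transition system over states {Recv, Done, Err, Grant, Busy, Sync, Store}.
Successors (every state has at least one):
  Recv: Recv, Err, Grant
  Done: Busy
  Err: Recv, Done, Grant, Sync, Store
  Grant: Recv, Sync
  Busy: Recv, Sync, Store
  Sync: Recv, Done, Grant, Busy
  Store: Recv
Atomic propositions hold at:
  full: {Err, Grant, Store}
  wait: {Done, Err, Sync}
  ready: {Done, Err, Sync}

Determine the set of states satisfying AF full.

AF full: least fixpoint, start Z0 = {Err, Grant, Store}, add states with every successor in Z. Already a fixed point.
Sat(AF full) = {Err, Grant, Store}

{Err, Grant, Store}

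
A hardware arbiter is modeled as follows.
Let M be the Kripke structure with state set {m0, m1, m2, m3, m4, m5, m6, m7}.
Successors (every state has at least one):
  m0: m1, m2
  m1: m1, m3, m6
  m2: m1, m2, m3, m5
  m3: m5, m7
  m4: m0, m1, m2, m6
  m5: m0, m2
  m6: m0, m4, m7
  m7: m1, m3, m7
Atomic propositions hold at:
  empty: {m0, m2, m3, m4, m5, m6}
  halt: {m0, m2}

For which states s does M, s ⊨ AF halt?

AF halt: least fixpoint, start Z0 = {m0, m2}, add states with every successor in Z. Z1 = {m0, m2, m5}; fixed.
Sat(AF halt) = {m0, m2, m5}

{m0, m2, m5}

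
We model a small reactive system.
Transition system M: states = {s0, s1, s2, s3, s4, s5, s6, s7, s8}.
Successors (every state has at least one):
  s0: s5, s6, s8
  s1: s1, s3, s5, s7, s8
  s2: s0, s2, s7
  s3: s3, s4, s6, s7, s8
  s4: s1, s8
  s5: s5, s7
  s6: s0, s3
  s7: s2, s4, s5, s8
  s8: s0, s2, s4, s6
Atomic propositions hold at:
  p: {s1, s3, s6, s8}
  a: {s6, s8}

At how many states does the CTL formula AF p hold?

AF p: least fixpoint, start Z0 = {s1, s3, s6, s8}, add states with every successor in Z. Z1 = {s1, s3, s4, s6, s8}; fixed.
Sat(AF p) = {s1, s3, s4, s6, s8}
|Sat(AF p)| = |{s1, s3, s4, s6, s8}| = 5.

5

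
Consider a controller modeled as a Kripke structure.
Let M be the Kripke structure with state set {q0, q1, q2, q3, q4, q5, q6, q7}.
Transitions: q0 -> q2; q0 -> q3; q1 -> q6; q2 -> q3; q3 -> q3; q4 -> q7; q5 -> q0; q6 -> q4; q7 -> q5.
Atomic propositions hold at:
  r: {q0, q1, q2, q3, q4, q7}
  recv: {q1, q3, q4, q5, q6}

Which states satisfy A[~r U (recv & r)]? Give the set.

Sat(~r) = {q5, q6}
Sat(recv & r) = {q1, q3, q4}
A[~r U (recv & r)]: least fixpoint, start Z0 = Sat((recv & r)) = {q1, q3, q4}, add states in Sat(~r) with every successor in Z. Z1 = {q1, q3, q4, q6}; fixed.
Sat(A[~r U (recv & r)]) = {q1, q3, q4, q6}

{q1, q3, q4, q6}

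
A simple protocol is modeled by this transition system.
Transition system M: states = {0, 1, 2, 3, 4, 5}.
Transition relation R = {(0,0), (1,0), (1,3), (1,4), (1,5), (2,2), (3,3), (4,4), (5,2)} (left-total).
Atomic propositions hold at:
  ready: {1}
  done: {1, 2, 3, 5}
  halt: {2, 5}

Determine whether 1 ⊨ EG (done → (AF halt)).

No

AF halt: least fixpoint, start Z0 = {2, 5}, add states with every successor in Z. Already a fixed point.
Sat(AF halt) = {2, 5}
Sat(done → (AF halt)) = {0, 2, 4, 5}
EG (done → (AF halt)): greatest fixpoint, start Z0 = {0, 2, 4, 5}, keep only states in Sat with some successor in Z. Already a fixed point.
Sat(EG (done → (AF halt))) = {0, 2, 4, 5}
1 ∉ Sat(EG (done → (AF halt))) = {0, 2, 4, 5}, so the formula does not hold at 1.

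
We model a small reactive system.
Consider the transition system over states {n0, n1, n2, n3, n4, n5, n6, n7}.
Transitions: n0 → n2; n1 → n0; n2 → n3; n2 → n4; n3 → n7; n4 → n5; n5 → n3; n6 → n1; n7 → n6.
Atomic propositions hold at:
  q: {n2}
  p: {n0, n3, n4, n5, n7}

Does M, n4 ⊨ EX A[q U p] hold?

A[q U p]: least fixpoint, start Z0 = Sat(p) = {n0, n3, n4, n5, n7}, add states in Sat(q) with every successor in Z. Z1 = {n0, n2, n3, n4, n5, n7}; fixed.
Sat(A[q U p]) = {n0, n2, n3, n4, n5, n7}
Sat(EX A[q U p]) = {s : some successor in {n0, n2, n3, n4, n5, n7}} = {n0, n1, n2, n3, n4, n5}
n4 ∈ Sat(EX A[q U p]) = {n0, n1, n2, n3, n4, n5}, so the formula holds at n4.

Yes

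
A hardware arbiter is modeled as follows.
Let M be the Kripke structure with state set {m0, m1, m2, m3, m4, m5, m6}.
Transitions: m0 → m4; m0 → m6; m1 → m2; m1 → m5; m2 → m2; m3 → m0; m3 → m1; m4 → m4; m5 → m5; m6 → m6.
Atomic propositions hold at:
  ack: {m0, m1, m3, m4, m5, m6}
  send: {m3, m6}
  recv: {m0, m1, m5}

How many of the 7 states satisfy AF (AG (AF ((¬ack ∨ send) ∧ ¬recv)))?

2

Sat(¬ack) = {m2}
Sat(¬ack ∨ send) = {m2, m3, m6}
Sat(¬recv) = {m2, m3, m4, m6}
Sat((¬ack ∨ send) ∧ ¬recv) = {m2, m3, m6}
AF ((¬ack ∨ send) ∧ ¬recv): least fixpoint, start Z0 = {m2, m3, m6}, add states with every successor in Z. Already a fixed point.
Sat(AF ((¬ack ∨ send) ∧ ¬recv)) = {m2, m3, m6}
AG (AF ((¬ack ∨ send) ∧ ¬recv)): greatest fixpoint, start Z0 = {m2, m3, m6}, keep only states in Sat with every successor in Z. Z1 = {m2, m6}; fixed.
Sat(AG (AF ((¬ack ∨ send) ∧ ¬recv))) = {m2, m6}
AF (AG (AF ((¬ack ∨ send) ∧ ¬recv))): least fixpoint, start Z0 = {m2, m6}, add states with every successor in Z. Already a fixed point.
Sat(AF (AG (AF ((¬ack ∨ send) ∧ ¬recv)))) = {m2, m6}
|Sat(AF (AG (AF ((¬ack ∨ send) ∧ ¬recv))))| = |{m2, m6}| = 2.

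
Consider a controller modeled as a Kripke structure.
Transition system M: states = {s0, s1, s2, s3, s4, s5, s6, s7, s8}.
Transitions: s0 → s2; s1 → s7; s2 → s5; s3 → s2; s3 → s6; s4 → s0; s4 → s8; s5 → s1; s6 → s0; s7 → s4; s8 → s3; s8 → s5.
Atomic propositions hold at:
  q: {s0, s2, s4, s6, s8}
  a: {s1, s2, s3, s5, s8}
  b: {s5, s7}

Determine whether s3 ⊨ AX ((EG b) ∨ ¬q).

No

EG b: greatest fixpoint, start Z0 = {s5, s7}, keep only states in Sat with some successor in Z. Z1 = ∅; fixed.
Sat(EG b) = ∅
Sat(¬q) = {s1, s3, s5, s7}
Sat((EG b) ∨ ¬q) = {s1, s3, s5, s7}
Sat(AX ((EG b) ∨ ¬q)) = {s : every successor in {s1, s3, s5, s7}} = {s1, s2, s5, s8}
s3 ∉ Sat(AX ((EG b) ∨ ¬q)) = {s1, s2, s5, s8}, so the formula does not hold at s3.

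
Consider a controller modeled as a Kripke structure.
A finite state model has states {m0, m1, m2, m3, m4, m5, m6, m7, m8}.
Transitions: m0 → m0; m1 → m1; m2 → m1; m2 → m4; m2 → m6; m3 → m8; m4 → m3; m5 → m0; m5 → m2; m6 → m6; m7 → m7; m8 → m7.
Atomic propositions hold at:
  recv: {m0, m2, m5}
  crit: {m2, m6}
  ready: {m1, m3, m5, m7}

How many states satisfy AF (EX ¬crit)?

Sat(¬crit) = {m0, m1, m3, m4, m5, m7, m8}
Sat(EX ¬crit) = {s : some successor in {m0, m1, m3, m4, m5, m7, m8}} = {m0, m1, m2, m3, m4, m5, m7, m8}
AF (EX ¬crit): least fixpoint, start Z0 = {m0, m1, m2, m3, m4, m5, m7, m8}, add states with every successor in Z. Already a fixed point.
Sat(AF (EX ¬crit)) = {m0, m1, m2, m3, m4, m5, m7, m8}
|Sat(AF (EX ¬crit))| = |{m0, m1, m2, m3, m4, m5, m7, m8}| = 8.

8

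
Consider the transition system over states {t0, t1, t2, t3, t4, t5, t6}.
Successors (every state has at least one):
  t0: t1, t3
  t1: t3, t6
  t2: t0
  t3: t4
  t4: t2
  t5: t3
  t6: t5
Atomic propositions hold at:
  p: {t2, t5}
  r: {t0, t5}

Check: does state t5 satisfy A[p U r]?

A[p U r]: least fixpoint, start Z0 = Sat(r) = {t0, t5}, add states in Sat(p) with every successor in Z. Z1 = {t0, t2, t5}; fixed.
Sat(A[p U r]) = {t0, t2, t5}
t5 ∈ Sat(A[p U r]) = {t0, t2, t5}, so the formula holds at t5.

Yes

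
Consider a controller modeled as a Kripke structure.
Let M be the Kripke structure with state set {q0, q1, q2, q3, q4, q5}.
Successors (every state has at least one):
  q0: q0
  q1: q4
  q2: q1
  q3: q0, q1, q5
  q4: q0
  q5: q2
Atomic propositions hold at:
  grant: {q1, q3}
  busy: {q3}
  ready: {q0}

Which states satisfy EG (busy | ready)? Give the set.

{q0, q3}

Sat(busy | ready) = {q0, q3}
EG (busy | ready): greatest fixpoint, start Z0 = {q0, q3}, keep only states in Sat with some successor in Z. Already a fixed point.
Sat(EG (busy | ready)) = {q0, q3}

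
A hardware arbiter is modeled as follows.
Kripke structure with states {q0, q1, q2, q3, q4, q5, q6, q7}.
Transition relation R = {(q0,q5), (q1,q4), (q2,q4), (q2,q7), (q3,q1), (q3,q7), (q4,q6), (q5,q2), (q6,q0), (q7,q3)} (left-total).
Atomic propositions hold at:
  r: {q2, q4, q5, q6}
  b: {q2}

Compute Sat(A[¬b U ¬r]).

{q0, q1, q3, q4, q6, q7}

Sat(¬b) = {q0, q1, q3, q4, q5, q6, q7}
Sat(¬r) = {q0, q1, q3, q7}
A[¬b U ¬r]: least fixpoint, start Z0 = Sat(¬r) = {q0, q1, q3, q7}, add states in Sat(¬b) with every successor in Z. Z1 = {q0, q1, q3, q6, q7}; Z2 = {q0, q1, q3, q4, q6, q7}; fixed.
Sat(A[¬b U ¬r]) = {q0, q1, q3, q4, q6, q7}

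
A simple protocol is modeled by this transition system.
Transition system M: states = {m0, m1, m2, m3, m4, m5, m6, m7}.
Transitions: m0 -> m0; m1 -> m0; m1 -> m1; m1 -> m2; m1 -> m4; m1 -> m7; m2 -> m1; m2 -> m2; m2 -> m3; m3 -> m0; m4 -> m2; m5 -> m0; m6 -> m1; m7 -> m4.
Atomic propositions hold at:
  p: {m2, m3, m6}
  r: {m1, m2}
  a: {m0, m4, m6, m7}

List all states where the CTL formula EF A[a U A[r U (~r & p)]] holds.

{m1, m2, m3, m4, m6, m7}

Sat(~r) = {m0, m3, m4, m5, m6, m7}
Sat(~r & p) = {m3, m6}
A[r U (~r & p)]: least fixpoint, start Z0 = Sat((~r & p)) = {m3, m6}, add states in Sat(r) with every successor in Z. Already a fixed point.
Sat(A[r U (~r & p)]) = {m3, m6}
A[a U A[r U (~r & p)]]: least fixpoint, start Z0 = Sat(A[r U (~r & p)]) = {m3, m6}, add states in Sat(a) with every successor in Z. Already a fixed point.
Sat(A[a U A[r U (~r & p)]]) = {m3, m6}
EF A[a U A[r U (~r & p)]]: least fixpoint, start Z0 = {m3, m6}, add states with some successor in Z. Z1 = {m2, m3, m6}; Z2 = {m1, m2, m3, m4, m6}; Z3 = {m1, m2, m3, m4, m6, m7}; fixed.
Sat(EF A[a U A[r U (~r & p)]]) = {m1, m2, m3, m4, m6, m7}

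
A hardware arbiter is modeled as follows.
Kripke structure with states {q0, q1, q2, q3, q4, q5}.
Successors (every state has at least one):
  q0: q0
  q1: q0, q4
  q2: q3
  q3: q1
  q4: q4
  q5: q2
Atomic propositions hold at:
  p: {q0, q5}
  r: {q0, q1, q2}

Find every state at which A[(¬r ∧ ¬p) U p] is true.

{q0, q5}

Sat(¬r) = {q3, q4, q5}
Sat(¬p) = {q1, q2, q3, q4}
Sat(¬r ∧ ¬p) = {q3, q4}
A[(¬r ∧ ¬p) U p]: least fixpoint, start Z0 = Sat(p) = {q0, q5}, add states in Sat(¬r ∧ ¬p) with every successor in Z. Already a fixed point.
Sat(A[(¬r ∧ ¬p) U p]) = {q0, q5}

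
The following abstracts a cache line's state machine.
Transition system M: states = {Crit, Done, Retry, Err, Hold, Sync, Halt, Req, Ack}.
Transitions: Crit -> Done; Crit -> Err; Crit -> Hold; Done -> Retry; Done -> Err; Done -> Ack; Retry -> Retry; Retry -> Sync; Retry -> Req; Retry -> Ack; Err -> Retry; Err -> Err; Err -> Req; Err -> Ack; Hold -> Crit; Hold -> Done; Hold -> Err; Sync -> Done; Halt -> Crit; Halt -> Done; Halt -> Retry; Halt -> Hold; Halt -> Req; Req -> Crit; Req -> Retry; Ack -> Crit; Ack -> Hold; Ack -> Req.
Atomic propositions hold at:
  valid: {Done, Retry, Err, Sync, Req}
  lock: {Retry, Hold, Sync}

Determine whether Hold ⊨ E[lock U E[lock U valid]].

E[lock U valid]: least fixpoint, start Z0 = Sat(valid) = {Done, Retry, Err, Sync, Req}, add states in Sat(lock) with some successor in Z. Z1 = {Done, Retry, Err, Hold, Sync, Req}; fixed.
Sat(E[lock U valid]) = {Done, Retry, Err, Hold, Sync, Req}
E[lock U E[lock U valid]]: least fixpoint, start Z0 = Sat(E[lock U valid]) = {Done, Retry, Err, Hold, Sync, Req}, add states in Sat(lock) with some successor in Z. Already a fixed point.
Sat(E[lock U E[lock U valid]]) = {Done, Retry, Err, Hold, Sync, Req}
Hold ∈ Sat(E[lock U E[lock U valid]]) = {Done, Retry, Err, Hold, Sync, Req}, so the formula holds at Hold.

Yes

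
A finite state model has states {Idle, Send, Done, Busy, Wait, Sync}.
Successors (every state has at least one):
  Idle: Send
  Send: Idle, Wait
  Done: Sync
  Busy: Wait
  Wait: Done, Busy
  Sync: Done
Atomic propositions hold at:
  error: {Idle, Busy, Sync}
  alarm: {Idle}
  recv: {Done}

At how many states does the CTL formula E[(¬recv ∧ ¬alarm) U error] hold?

Sat(¬recv) = {Idle, Send, Busy, Wait, Sync}
Sat(¬alarm) = {Send, Done, Busy, Wait, Sync}
Sat(¬recv ∧ ¬alarm) = {Send, Busy, Wait, Sync}
E[(¬recv ∧ ¬alarm) U error]: least fixpoint, start Z0 = Sat(error) = {Idle, Busy, Sync}, add states in Sat(¬recv ∧ ¬alarm) with some successor in Z. Z1 = {Idle, Send, Busy, Wait, Sync}; fixed.
Sat(E[(¬recv ∧ ¬alarm) U error]) = {Idle, Send, Busy, Wait, Sync}
|Sat(E[(¬recv ∧ ¬alarm) U error])| = |{Idle, Send, Busy, Wait, Sync}| = 5.

5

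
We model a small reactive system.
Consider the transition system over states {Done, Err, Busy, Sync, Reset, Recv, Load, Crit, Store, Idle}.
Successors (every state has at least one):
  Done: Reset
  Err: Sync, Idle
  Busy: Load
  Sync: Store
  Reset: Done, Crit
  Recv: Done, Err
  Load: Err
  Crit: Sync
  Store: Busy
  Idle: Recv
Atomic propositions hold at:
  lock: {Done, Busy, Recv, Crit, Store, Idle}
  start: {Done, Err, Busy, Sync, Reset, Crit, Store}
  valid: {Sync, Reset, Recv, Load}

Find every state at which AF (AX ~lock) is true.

{Done, Busy, Sync, Reset, Load, Crit, Store}

Sat(~lock) = {Err, Sync, Reset, Load}
Sat(AX ~lock) = {s : every successor in {Err, Sync, Reset, Load}} = {Done, Busy, Load, Crit}
AF (AX ~lock): least fixpoint, start Z0 = {Done, Busy, Load, Crit}, add states with every successor in Z. Z1 = {Done, Busy, Reset, Load, Crit, Store}; Z2 = {Done, Busy, Sync, Reset, Load, Crit, Store}; fixed.
Sat(AF (AX ~lock)) = {Done, Busy, Sync, Reset, Load, Crit, Store}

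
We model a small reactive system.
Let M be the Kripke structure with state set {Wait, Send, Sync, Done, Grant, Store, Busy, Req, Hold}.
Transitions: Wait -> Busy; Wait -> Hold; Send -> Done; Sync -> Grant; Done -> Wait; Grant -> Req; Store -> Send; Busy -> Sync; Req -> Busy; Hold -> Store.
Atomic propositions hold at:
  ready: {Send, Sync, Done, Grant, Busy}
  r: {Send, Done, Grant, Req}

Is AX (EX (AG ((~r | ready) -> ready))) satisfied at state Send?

No

Sat(~r) = {Wait, Sync, Store, Busy, Hold}
Sat(~r | ready) = {Wait, Send, Sync, Done, Grant, Store, Busy, Hold}
Sat((~r | ready) -> ready) = {Send, Sync, Done, Grant, Busy, Req}
AG ((~r | ready) -> ready): greatest fixpoint, start Z0 = {Send, Sync, Done, Grant, Busy, Req}, keep only states in Sat with every successor in Z. Z1 = {Send, Sync, Grant, Busy, Req}; Z2 = {Sync, Grant, Busy, Req}; fixed.
Sat(AG ((~r | ready) -> ready)) = {Sync, Grant, Busy, Req}
Sat(EX (AG ((~r | ready) -> ready))) = {s : some successor in {Sync, Grant, Busy, Req}} = {Wait, Sync, Grant, Busy, Req}
Sat(AX (EX (AG ((~r | ready) -> ready)))) = {s : every successor in {Wait, Sync, Grant, Busy, Req}} = {Sync, Done, Grant, Busy, Req}
Send ∉ Sat(AX (EX (AG ((~r | ready) -> ready)))) = {Sync, Done, Grant, Busy, Req}, so the formula does not hold at Send.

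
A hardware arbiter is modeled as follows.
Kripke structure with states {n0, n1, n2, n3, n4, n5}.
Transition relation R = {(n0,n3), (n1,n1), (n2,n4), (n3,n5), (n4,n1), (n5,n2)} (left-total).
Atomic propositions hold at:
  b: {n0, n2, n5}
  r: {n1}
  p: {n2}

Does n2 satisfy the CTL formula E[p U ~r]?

Sat(~r) = {n0, n2, n3, n4, n5}
E[p U ~r]: least fixpoint, start Z0 = Sat(~r) = {n0, n2, n3, n4, n5}, add states in Sat(p) with some successor in Z. Already a fixed point.
Sat(E[p U ~r]) = {n0, n2, n3, n4, n5}
n2 ∈ Sat(E[p U ~r]) = {n0, n2, n3, n4, n5}, so the formula holds at n2.

Yes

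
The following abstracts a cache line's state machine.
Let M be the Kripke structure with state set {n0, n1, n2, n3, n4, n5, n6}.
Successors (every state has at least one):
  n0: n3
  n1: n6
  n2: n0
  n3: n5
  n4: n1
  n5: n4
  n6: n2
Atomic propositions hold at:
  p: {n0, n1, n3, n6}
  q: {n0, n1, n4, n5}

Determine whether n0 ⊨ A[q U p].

A[q U p]: least fixpoint, start Z0 = Sat(p) = {n0, n1, n3, n6}, add states in Sat(q) with every successor in Z. Z1 = {n0, n1, n3, n4, n6}; Z2 = {n0, n1, n3, n4, n5, n6}; fixed.
Sat(A[q U p]) = {n0, n1, n3, n4, n5, n6}
n0 ∈ Sat(A[q U p]) = {n0, n1, n3, n4, n5, n6}, so the formula holds at n0.

Yes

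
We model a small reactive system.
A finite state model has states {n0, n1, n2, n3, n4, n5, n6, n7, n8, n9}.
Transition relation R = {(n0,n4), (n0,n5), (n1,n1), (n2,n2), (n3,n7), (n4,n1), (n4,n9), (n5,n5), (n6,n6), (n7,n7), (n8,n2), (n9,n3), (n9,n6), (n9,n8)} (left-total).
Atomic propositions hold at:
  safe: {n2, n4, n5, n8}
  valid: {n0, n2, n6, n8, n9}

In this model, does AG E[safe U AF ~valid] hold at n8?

Sat(~valid) = {n1, n3, n4, n5, n7}
AF ~valid: least fixpoint, start Z0 = {n1, n3, n4, n5, n7}, add states with every successor in Z. Z1 = {n0, n1, n3, n4, n5, n7}; fixed.
Sat(AF ~valid) = {n0, n1, n3, n4, n5, n7}
E[safe U AF ~valid]: least fixpoint, start Z0 = Sat(AF ~valid) = {n0, n1, n3, n4, n5, n7}, add states in Sat(safe) with some successor in Z. Already a fixed point.
Sat(E[safe U AF ~valid]) = {n0, n1, n3, n4, n5, n7}
AG E[safe U AF ~valid]: greatest fixpoint, start Z0 = {n0, n1, n3, n4, n5, n7}, keep only states in Sat with every successor in Z. Z1 = {n0, n1, n3, n5, n7}; Z2 = {n1, n3, n5, n7}; fixed.
Sat(AG E[safe U AF ~valid]) = {n1, n3, n5, n7}
n8 ∉ Sat(AG E[safe U AF ~valid]) = {n1, n3, n5, n7}, so the formula does not hold at n8.

No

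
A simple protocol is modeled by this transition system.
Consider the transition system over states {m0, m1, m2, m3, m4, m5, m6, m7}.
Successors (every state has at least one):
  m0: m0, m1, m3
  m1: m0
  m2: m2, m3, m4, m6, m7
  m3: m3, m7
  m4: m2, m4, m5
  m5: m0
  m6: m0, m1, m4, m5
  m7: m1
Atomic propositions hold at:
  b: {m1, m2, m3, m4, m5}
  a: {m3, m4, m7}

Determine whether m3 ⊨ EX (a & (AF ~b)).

Yes

Sat(~b) = {m0, m6, m7}
AF ~b: least fixpoint, start Z0 = {m0, m6, m7}, add states with every successor in Z. Z1 = {m0, m1, m5, m6, m7}; fixed.
Sat(AF ~b) = {m0, m1, m5, m6, m7}
Sat(a & (AF ~b)) = {m7}
Sat(EX (a & (AF ~b))) = {s : some successor in {m7}} = {m2, m3}
m3 ∈ Sat(EX (a & (AF ~b))) = {m2, m3}, so the formula holds at m3.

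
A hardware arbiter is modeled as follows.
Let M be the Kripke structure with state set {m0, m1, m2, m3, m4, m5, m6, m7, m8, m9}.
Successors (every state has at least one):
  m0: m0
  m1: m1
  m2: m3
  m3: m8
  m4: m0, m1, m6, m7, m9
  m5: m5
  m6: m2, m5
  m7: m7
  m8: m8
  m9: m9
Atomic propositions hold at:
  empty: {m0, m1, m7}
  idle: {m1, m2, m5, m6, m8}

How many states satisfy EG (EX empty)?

4

Sat(EX empty) = {s : some successor in {m0, m1, m7}} = {m0, m1, m4, m7}
EG (EX empty): greatest fixpoint, start Z0 = {m0, m1, m4, m7}, keep only states in Sat with some successor in Z. Already a fixed point.
Sat(EG (EX empty)) = {m0, m1, m4, m7}
|Sat(EG (EX empty))| = |{m0, m1, m4, m7}| = 4.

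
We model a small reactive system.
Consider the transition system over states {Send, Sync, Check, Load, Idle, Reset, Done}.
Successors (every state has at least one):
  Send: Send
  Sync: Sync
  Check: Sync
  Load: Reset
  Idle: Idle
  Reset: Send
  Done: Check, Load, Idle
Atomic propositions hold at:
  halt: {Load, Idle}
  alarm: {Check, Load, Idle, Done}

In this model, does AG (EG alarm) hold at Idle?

EG alarm: greatest fixpoint, start Z0 = {Check, Load, Idle, Done}, keep only states in Sat with some successor in Z. Z1 = {Idle, Done}; fixed.
Sat(EG alarm) = {Idle, Done}
AG (EG alarm): greatest fixpoint, start Z0 = {Idle, Done}, keep only states in Sat with every successor in Z. Z1 = {Idle}; fixed.
Sat(AG (EG alarm)) = {Idle}
Idle ∈ Sat(AG (EG alarm)) = {Idle}, so the formula holds at Idle.

Yes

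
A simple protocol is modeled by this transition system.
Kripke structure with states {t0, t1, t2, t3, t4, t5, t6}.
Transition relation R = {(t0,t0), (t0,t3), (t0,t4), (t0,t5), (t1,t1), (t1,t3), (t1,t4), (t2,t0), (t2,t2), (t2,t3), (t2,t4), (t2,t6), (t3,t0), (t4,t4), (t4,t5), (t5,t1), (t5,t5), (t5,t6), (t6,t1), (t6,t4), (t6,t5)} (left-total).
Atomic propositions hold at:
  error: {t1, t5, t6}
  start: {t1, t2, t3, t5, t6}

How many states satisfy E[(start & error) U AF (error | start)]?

Sat(start & error) = {t1, t5, t6}
Sat(error | start) = {t1, t2, t3, t5, t6}
AF (error | start): least fixpoint, start Z0 = {t1, t2, t3, t5, t6}, add states with every successor in Z. Already a fixed point.
Sat(AF (error | start)) = {t1, t2, t3, t5, t6}
E[(start & error) U AF (error | start)]: least fixpoint, start Z0 = Sat(AF (error | start)) = {t1, t2, t3, t5, t6}, add states in Sat(start & error) with some successor in Z. Already a fixed point.
Sat(E[(start & error) U AF (error | start)]) = {t1, t2, t3, t5, t6}
|Sat(E[(start & error) U AF (error | start)])| = |{t1, t2, t3, t5, t6}| = 5.

5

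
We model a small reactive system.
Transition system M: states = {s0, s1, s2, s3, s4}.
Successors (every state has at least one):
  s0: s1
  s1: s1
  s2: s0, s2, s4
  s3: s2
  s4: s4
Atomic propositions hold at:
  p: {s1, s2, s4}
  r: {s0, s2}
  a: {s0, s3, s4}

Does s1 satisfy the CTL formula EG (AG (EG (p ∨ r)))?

Yes

Sat(p ∨ r) = {s0, s1, s2, s4}
EG (p ∨ r): greatest fixpoint, start Z0 = {s0, s1, s2, s4}, keep only states in Sat with some successor in Z. Already a fixed point.
Sat(EG (p ∨ r)) = {s0, s1, s2, s4}
AG (EG (p ∨ r)): greatest fixpoint, start Z0 = {s0, s1, s2, s4}, keep only states in Sat with every successor in Z. Already a fixed point.
Sat(AG (EG (p ∨ r))) = {s0, s1, s2, s4}
EG (AG (EG (p ∨ r))): greatest fixpoint, start Z0 = {s0, s1, s2, s4}, keep only states in Sat with some successor in Z. Already a fixed point.
Sat(EG (AG (EG (p ∨ r)))) = {s0, s1, s2, s4}
s1 ∈ Sat(EG (AG (EG (p ∨ r)))) = {s0, s1, s2, s4}, so the formula holds at s1.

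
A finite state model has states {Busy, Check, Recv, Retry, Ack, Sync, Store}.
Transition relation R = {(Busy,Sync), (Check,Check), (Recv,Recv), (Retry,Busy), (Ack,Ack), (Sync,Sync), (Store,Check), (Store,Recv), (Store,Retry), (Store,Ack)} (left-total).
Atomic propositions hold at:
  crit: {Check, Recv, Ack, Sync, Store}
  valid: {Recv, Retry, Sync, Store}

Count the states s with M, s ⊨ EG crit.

EG crit: greatest fixpoint, start Z0 = {Check, Recv, Ack, Sync, Store}, keep only states in Sat with some successor in Z. Already a fixed point.
Sat(EG crit) = {Check, Recv, Ack, Sync, Store}
|Sat(EG crit)| = |{Check, Recv, Ack, Sync, Store}| = 5.

5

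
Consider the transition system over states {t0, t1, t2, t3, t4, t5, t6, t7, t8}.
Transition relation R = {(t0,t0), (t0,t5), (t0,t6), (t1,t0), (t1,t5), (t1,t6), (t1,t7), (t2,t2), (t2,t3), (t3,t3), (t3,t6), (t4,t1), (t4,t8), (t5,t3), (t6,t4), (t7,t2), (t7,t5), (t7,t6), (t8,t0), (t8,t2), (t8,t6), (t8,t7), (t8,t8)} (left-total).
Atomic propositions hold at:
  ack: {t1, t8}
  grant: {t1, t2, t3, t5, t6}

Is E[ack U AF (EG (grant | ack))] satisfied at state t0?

Sat(grant | ack) = {t1, t2, t3, t5, t6, t8}
EG (grant | ack): greatest fixpoint, start Z0 = {t1, t2, t3, t5, t6, t8}, keep only states in Sat with some successor in Z. Z1 = {t1, t2, t3, t5, t8}; fixed.
Sat(EG (grant | ack)) = {t1, t2, t3, t5, t8}
AF (EG (grant | ack)): least fixpoint, start Z0 = {t1, t2, t3, t5, t8}, add states with every successor in Z. Z1 = {t1, t2, t3, t4, t5, t8}; Z2 = {t1, t2, t3, t4, t5, t6, t8}; Z3 = {t1, t2, t3, t4, t5, t6, t7, t8}; fixed.
Sat(AF (EG (grant | ack))) = {t1, t2, t3, t4, t5, t6, t7, t8}
E[ack U AF (EG (grant | ack))]: least fixpoint, start Z0 = Sat(AF (EG (grant | ack))) = {t1, t2, t3, t4, t5, t6, t7, t8}, add states in Sat(ack) with some successor in Z. Already a fixed point.
Sat(E[ack U AF (EG (grant | ack))]) = {t1, t2, t3, t4, t5, t6, t7, t8}
t0 ∉ Sat(E[ack U AF (EG (grant | ack))]) = {t1, t2, t3, t4, t5, t6, t7, t8}, so the formula does not hold at t0.

No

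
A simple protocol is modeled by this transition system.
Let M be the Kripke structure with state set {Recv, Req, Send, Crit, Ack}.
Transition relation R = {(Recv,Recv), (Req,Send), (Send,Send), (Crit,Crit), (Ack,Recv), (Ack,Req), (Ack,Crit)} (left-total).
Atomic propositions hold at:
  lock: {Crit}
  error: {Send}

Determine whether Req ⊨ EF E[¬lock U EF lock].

Sat(¬lock) = {Recv, Req, Send, Ack}
EF lock: least fixpoint, start Z0 = {Crit}, add states with some successor in Z. Z1 = {Crit, Ack}; fixed.
Sat(EF lock) = {Crit, Ack}
E[¬lock U EF lock]: least fixpoint, start Z0 = Sat(EF lock) = {Crit, Ack}, add states in Sat(¬lock) with some successor in Z. Already a fixed point.
Sat(E[¬lock U EF lock]) = {Crit, Ack}
EF E[¬lock U EF lock]: least fixpoint, start Z0 = {Crit, Ack}, add states with some successor in Z. Already a fixed point.
Sat(EF E[¬lock U EF lock]) = {Crit, Ack}
Req ∉ Sat(EF E[¬lock U EF lock]) = {Crit, Ack}, so the formula does not hold at Req.

No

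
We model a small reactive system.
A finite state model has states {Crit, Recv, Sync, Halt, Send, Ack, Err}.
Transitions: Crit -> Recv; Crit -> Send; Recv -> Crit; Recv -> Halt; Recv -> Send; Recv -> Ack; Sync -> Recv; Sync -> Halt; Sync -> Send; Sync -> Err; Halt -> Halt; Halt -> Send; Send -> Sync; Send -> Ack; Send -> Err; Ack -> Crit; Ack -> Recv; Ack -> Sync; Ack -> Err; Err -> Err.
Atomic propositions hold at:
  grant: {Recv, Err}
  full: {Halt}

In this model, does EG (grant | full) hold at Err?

Yes

Sat(grant | full) = {Recv, Halt, Err}
EG (grant | full): greatest fixpoint, start Z0 = {Recv, Halt, Err}, keep only states in Sat with some successor in Z. Already a fixed point.
Sat(EG (grant | full)) = {Recv, Halt, Err}
Err ∈ Sat(EG (grant | full)) = {Recv, Halt, Err}, so the formula holds at Err.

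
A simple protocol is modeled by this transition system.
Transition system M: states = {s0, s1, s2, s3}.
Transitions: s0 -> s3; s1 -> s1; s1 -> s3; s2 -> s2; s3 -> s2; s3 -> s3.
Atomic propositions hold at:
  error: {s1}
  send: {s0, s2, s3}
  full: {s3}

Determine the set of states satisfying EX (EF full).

{s0, s1, s3}

EF full: least fixpoint, start Z0 = {s3}, add states with some successor in Z. Z1 = {s0, s1, s3}; fixed.
Sat(EF full) = {s0, s1, s3}
Sat(EX (EF full)) = {s : some successor in {s0, s1, s3}} = {s0, s1, s3}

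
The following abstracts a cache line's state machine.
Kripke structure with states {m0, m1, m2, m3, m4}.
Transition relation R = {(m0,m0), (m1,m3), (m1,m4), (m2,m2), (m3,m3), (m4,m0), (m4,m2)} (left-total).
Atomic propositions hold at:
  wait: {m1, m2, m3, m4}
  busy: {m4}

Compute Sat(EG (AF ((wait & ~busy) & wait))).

{m1, m2, m3}

Sat(~busy) = {m0, m1, m2, m3}
Sat(wait & ~busy) = {m1, m2, m3}
Sat((wait & ~busy) & wait) = {m1, m2, m3}
AF ((wait & ~busy) & wait): least fixpoint, start Z0 = {m1, m2, m3}, add states with every successor in Z. Already a fixed point.
Sat(AF ((wait & ~busy) & wait)) = {m1, m2, m3}
EG (AF ((wait & ~busy) & wait)): greatest fixpoint, start Z0 = {m1, m2, m3}, keep only states in Sat with some successor in Z. Already a fixed point.
Sat(EG (AF ((wait & ~busy) & wait))) = {m1, m2, m3}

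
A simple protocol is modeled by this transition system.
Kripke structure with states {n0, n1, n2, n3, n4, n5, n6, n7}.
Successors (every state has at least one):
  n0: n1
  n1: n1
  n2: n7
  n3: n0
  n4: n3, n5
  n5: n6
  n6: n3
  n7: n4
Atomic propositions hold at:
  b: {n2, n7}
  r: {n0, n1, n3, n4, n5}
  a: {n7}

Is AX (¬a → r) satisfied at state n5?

No

Sat(¬a) = {n0, n1, n2, n3, n4, n5, n6}
Sat(¬a → r) = {n0, n1, n3, n4, n5, n7}
Sat(AX (¬a → r)) = {s : every successor in {n0, n1, n3, n4, n5, n7}} = {n0, n1, n2, n3, n4, n6, n7}
n5 ∉ Sat(AX (¬a → r)) = {n0, n1, n2, n3, n4, n6, n7}, so the formula does not hold at n5.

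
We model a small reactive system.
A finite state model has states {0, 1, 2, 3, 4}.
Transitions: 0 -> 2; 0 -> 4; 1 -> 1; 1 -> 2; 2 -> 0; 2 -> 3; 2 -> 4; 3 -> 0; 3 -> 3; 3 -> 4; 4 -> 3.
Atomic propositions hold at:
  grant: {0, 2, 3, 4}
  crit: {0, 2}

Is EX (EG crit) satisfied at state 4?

No

EG crit: greatest fixpoint, start Z0 = {0, 2}, keep only states in Sat with some successor in Z. Already a fixed point.
Sat(EG crit) = {0, 2}
Sat(EX (EG crit)) = {s : some successor in {0, 2}} = {0, 1, 2, 3}
4 ∉ Sat(EX (EG crit)) = {0, 1, 2, 3}, so the formula does not hold at 4.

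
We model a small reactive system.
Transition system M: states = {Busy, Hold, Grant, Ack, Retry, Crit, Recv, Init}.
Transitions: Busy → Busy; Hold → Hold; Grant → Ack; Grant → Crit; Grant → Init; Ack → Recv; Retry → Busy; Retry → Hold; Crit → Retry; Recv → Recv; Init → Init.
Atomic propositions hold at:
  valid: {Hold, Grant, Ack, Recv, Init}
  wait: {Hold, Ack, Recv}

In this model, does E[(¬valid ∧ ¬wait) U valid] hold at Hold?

Yes

Sat(¬valid) = {Busy, Retry, Crit}
Sat(¬wait) = {Busy, Grant, Retry, Crit, Init}
Sat(¬valid ∧ ¬wait) = {Busy, Retry, Crit}
E[(¬valid ∧ ¬wait) U valid]: least fixpoint, start Z0 = Sat(valid) = {Hold, Grant, Ack, Recv, Init}, add states in Sat(¬valid ∧ ¬wait) with some successor in Z. Z1 = {Hold, Grant, Ack, Retry, Recv, Init}; Z2 = {Hold, Grant, Ack, Retry, Crit, Recv, Init}; fixed.
Sat(E[(¬valid ∧ ¬wait) U valid]) = {Hold, Grant, Ack, Retry, Crit, Recv, Init}
Hold ∈ Sat(E[(¬valid ∧ ¬wait) U valid]) = {Hold, Grant, Ack, Retry, Crit, Recv, Init}, so the formula holds at Hold.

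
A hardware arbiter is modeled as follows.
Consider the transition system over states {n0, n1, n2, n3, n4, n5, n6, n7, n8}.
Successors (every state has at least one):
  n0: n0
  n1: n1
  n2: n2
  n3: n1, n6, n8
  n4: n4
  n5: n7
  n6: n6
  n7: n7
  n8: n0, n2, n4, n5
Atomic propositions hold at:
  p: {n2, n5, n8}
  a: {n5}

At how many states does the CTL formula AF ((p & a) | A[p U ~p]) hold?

7

Sat(p & a) = {n5}
Sat(~p) = {n0, n1, n3, n4, n6, n7}
A[p U ~p]: least fixpoint, start Z0 = Sat(~p) = {n0, n1, n3, n4, n6, n7}, add states in Sat(p) with every successor in Z. Z1 = {n0, n1, n3, n4, n5, n6, n7}; fixed.
Sat(A[p U ~p]) = {n0, n1, n3, n4, n5, n6, n7}
Sat((p & a) | A[p U ~p]) = {n0, n1, n3, n4, n5, n6, n7}
AF ((p & a) | A[p U ~p]): least fixpoint, start Z0 = {n0, n1, n3, n4, n5, n6, n7}, add states with every successor in Z. Already a fixed point.
Sat(AF ((p & a) | A[p U ~p])) = {n0, n1, n3, n4, n5, n6, n7}
|Sat(AF ((p & a) | A[p U ~p]))| = |{n0, n1, n3, n4, n5, n6, n7}| = 7.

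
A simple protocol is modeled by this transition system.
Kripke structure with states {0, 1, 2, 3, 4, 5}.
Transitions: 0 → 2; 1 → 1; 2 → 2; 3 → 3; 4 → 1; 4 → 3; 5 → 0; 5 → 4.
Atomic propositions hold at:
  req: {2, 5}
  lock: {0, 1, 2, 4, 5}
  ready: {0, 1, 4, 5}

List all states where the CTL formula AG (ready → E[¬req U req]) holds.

Sat(¬req) = {0, 1, 3, 4}
E[¬req U req]: least fixpoint, start Z0 = Sat(req) = {2, 5}, add states in Sat(¬req) with some successor in Z. Z1 = {0, 2, 5}; fixed.
Sat(E[¬req U req]) = {0, 2, 5}
Sat(ready → E[¬req U req]) = {0, 2, 3, 5}
AG (ready → E[¬req U req]): greatest fixpoint, start Z0 = {0, 2, 3, 5}, keep only states in Sat with every successor in Z. Z1 = {0, 2, 3}; fixed.
Sat(AG (ready → E[¬req U req])) = {0, 2, 3}

{0, 2, 3}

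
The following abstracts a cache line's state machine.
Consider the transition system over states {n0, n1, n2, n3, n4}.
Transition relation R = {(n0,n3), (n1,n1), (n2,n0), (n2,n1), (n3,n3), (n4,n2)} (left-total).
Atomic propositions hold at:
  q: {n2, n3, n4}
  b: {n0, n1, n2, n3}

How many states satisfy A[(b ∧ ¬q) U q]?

4

Sat(¬q) = {n0, n1}
Sat(b ∧ ¬q) = {n0, n1}
A[(b ∧ ¬q) U q]: least fixpoint, start Z0 = Sat(q) = {n2, n3, n4}, add states in Sat(b ∧ ¬q) with every successor in Z. Z1 = {n0, n2, n3, n4}; fixed.
Sat(A[(b ∧ ¬q) U q]) = {n0, n2, n3, n4}
|Sat(A[(b ∧ ¬q) U q])| = |{n0, n2, n3, n4}| = 4.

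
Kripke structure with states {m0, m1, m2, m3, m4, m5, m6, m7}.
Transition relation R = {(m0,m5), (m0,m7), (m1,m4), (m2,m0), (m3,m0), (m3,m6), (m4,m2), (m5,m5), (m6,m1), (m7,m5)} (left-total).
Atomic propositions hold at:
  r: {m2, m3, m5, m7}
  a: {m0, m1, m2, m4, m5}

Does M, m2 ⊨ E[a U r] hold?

Yes

E[a U r]: least fixpoint, start Z0 = Sat(r) = {m2, m3, m5, m7}, add states in Sat(a) with some successor in Z. Z1 = {m0, m2, m3, m4, m5, m7}; Z2 = {m0, m1, m2, m3, m4, m5, m7}; fixed.
Sat(E[a U r]) = {m0, m1, m2, m3, m4, m5, m7}
m2 ∈ Sat(E[a U r]) = {m0, m1, m2, m3, m4, m5, m7}, so the formula holds at m2.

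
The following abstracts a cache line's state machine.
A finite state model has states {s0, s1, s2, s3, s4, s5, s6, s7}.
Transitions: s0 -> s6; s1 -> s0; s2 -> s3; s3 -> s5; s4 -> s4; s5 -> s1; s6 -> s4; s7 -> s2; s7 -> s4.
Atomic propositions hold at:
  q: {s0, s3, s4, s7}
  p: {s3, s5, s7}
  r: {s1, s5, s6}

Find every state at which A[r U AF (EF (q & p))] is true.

Sat(q & p) = {s3, s7}
EF (q & p): least fixpoint, start Z0 = {s3, s7}, add states with some successor in Z. Z1 = {s2, s3, s7}; fixed.
Sat(EF (q & p)) = {s2, s3, s7}
AF (EF (q & p)): least fixpoint, start Z0 = {s2, s3, s7}, add states with every successor in Z. Already a fixed point.
Sat(AF (EF (q & p))) = {s2, s3, s7}
A[r U AF (EF (q & p))]: least fixpoint, start Z0 = Sat(AF (EF (q & p))) = {s2, s3, s7}, add states in Sat(r) with every successor in Z. Already a fixed point.
Sat(A[r U AF (EF (q & p))]) = {s2, s3, s7}

{s2, s3, s7}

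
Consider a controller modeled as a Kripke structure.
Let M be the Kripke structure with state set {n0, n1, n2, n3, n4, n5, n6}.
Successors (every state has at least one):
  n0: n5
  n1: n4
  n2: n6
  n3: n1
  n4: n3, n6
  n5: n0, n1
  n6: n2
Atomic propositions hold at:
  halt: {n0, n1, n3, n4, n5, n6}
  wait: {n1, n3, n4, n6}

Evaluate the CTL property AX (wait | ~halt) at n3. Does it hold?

Yes

Sat(~halt) = {n2}
Sat(wait | ~halt) = {n1, n2, n3, n4, n6}
Sat(AX (wait | ~halt)) = {s : every successor in {n1, n2, n3, n4, n6}} = {n1, n2, n3, n4, n6}
n3 ∈ Sat(AX (wait | ~halt)) = {n1, n2, n3, n4, n6}, so the formula holds at n3.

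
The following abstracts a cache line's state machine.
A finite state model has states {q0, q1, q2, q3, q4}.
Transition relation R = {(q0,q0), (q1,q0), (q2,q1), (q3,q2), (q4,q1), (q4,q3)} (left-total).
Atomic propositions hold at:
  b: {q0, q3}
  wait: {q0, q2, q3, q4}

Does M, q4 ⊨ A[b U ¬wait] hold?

No

Sat(¬wait) = {q1}
A[b U ¬wait]: least fixpoint, start Z0 = Sat(¬wait) = {q1}, add states in Sat(b) with every successor in Z. Already a fixed point.
Sat(A[b U ¬wait]) = {q1}
q4 ∉ Sat(A[b U ¬wait]) = {q1}, so the formula does not hold at q4.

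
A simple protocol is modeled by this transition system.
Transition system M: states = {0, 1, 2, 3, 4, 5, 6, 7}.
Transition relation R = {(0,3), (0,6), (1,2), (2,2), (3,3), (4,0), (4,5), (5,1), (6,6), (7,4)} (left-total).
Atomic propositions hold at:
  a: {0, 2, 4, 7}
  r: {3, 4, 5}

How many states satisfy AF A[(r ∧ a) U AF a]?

6

Sat(r ∧ a) = {4}
AF a: least fixpoint, start Z0 = {0, 2, 4, 7}, add states with every successor in Z. Z1 = {0, 1, 2, 4, 7}; Z2 = {0, 1, 2, 4, 5, 7}; fixed.
Sat(AF a) = {0, 1, 2, 4, 5, 7}
A[(r ∧ a) U AF a]: least fixpoint, start Z0 = Sat(AF a) = {0, 1, 2, 4, 5, 7}, add states in Sat(r ∧ a) with every successor in Z. Already a fixed point.
Sat(A[(r ∧ a) U AF a]) = {0, 1, 2, 4, 5, 7}
AF A[(r ∧ a) U AF a]: least fixpoint, start Z0 = {0, 1, 2, 4, 5, 7}, add states with every successor in Z. Already a fixed point.
Sat(AF A[(r ∧ a) U AF a]) = {0, 1, 2, 4, 5, 7}
|Sat(AF A[(r ∧ a) U AF a])| = |{0, 1, 2, 4, 5, 7}| = 6.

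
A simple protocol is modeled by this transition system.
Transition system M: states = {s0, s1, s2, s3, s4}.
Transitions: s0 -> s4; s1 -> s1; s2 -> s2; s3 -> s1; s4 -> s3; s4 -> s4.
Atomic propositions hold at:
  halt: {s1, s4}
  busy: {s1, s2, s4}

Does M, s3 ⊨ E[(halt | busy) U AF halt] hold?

Yes

Sat(halt | busy) = {s1, s2, s4}
AF halt: least fixpoint, start Z0 = {s1, s4}, add states with every successor in Z. Z1 = {s0, s1, s3, s4}; fixed.
Sat(AF halt) = {s0, s1, s3, s4}
E[(halt | busy) U AF halt]: least fixpoint, start Z0 = Sat(AF halt) = {s0, s1, s3, s4}, add states in Sat(halt | busy) with some successor in Z. Already a fixed point.
Sat(E[(halt | busy) U AF halt]) = {s0, s1, s3, s4}
s3 ∈ Sat(E[(halt | busy) U AF halt]) = {s0, s1, s3, s4}, so the formula holds at s3.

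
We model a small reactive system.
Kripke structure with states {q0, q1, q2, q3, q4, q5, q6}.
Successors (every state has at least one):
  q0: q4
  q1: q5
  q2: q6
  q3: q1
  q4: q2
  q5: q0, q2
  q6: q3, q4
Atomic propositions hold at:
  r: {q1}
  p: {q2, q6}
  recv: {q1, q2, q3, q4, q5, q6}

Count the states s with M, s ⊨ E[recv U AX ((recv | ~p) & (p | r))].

Sat(~p) = {q0, q1, q3, q4, q5}
Sat(recv | ~p) = {q0, q1, q2, q3, q4, q5, q6}
Sat(p | r) = {q1, q2, q6}
Sat((recv | ~p) & (p | r)) = {q1, q2, q6}
Sat(AX ((recv | ~p) & (p | r))) = {s : every successor in {q1, q2, q6}} = {q2, q3, q4}
E[recv U AX ((recv | ~p) & (p | r))]: least fixpoint, start Z0 = Sat(AX ((recv | ~p) & (p | r))) = {q2, q3, q4}, add states in Sat(recv) with some successor in Z. Z1 = {q2, q3, q4, q5, q6}; Z2 = {q1, q2, q3, q4, q5, q6}; fixed.
Sat(E[recv U AX ((recv | ~p) & (p | r))]) = {q1, q2, q3, q4, q5, q6}
|Sat(E[recv U AX ((recv | ~p) & (p | r))])| = |{q1, q2, q3, q4, q5, q6}| = 6.

6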